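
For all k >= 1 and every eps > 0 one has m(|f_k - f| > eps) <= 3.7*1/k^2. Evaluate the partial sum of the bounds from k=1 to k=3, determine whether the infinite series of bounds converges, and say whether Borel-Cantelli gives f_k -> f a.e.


Step 1: List the terms 3.7*1/k^2 for k = 1 to 3:
  k=1: 3.7
  k=2: 0.925
  k=3: 0.411111
Step 2: Partial sum = 3.7 + 0.925 + 0.411111
     = 5.036111
Step 3: The full series sum_(k>=1) 3.7*1/k^2 converges (p-series with p = 2 > 1; a constant multiple of a convergent series converges).
Step 4: Fix eps > 0. Since sum_k m(|f_k - f| > eps) < infinity, the Borel-Cantelli lemma gives
        m(limsup_k {|f_k - f| > eps}) = 0, i.e. for a.e. x, |f_k(x) - f(x)| <= eps for all large k.
        Applying this with eps = 1/j for j = 1, 2, ... and intersecting the countably many full-measure sets,
        for a.e. x we get limsup_k |f_k(x) - f(x)| <= 1/j for every j, hence f_k -> f almost everywhere.
Conclusion: series converges; Borel-Cantelli yields f_k -> f a.e.


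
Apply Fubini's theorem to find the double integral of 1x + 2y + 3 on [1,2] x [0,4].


By Fubini, integrate in x first, then y.
Step 1: Fix y, integrate over x in [1,2]:
  integral(1x + 2y + 3, x=1..2)
  = 1*(2^2 - 1^2)/2 + (2y + 3)*(2 - 1)
  = 1.5 + (2y + 3)*1
  = 1.5 + 2y + 3
  = 4.5 + 2y
Step 2: Integrate over y in [0,4]:
  integral(4.5 + 2y, y=0..4)
  = 4.5*4 + 2*(4^2 - 0^2)/2
  = 18 + 16
  = 34


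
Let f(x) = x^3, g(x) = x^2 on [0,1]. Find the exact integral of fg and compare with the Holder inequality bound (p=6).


Step 1: Exact integral of f*g = integral(x^5, 0, 1) = 1/6
     = 0.166667
Step 2: Holder bound with p=6, q=1.2:
  ||f||_p = (integral x^18 dx)^(1/6) = (1/19)^(1/6) = 0.612173
  ||g||_q = (integral x^2.4 dx)^(1/1.2) = (1/3.4)^(1/1.2) = 0.360662
Step 3: Holder bound = ||f||_p * ||g||_q = 0.612173 * 0.360662 = 0.220788
Verification: 0.166667 <= 0.220788 (Holder holds)


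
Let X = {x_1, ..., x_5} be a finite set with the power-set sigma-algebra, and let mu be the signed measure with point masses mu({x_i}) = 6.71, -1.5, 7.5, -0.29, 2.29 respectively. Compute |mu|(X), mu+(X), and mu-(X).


Step 1: Every measurable set is a union of atoms (the cells / points), so a Hahn decomposition is
  obtained by grouping atoms by sign: P = union of atoms with mu > 0, N = union of the remaining atoms.
  Atoms in P (indices): 1, 3, 5;  atoms in N (indices): 2, 4
  Positive values: 6.71, 7.5, 2.29
  Negative values: -1.5, -0.29
Step 2: mu+(X) = mu(P) = sum of positive atom values = 16.5
Step 3: mu-(X) = -mu(N) = sum of |negative atom values| = 1.79
Step 4: |mu|(X) = mu+(X) + mu-(X) = 16.5 + 1.79 = 18.29


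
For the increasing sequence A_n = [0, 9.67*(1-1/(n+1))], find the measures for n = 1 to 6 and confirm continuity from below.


By continuity of measure from below: if A_n increases to A, then m(A_n) -> m(A).
Here A = [0, 9.67], so m(A) = 9.67
Step 1: a_1 = 9.67*(1 - 1/2) = 4.835, m(A_1) = 4.835
Step 2: a_2 = 9.67*(1 - 1/3) = 6.4467, m(A_2) = 6.4467
Step 3: a_3 = 9.67*(1 - 1/4) = 7.2525, m(A_3) = 7.2525
Step 4: a_4 = 9.67*(1 - 1/5) = 7.736, m(A_4) = 7.736
Step 5: a_5 = 9.67*(1 - 1/6) = 8.0583, m(A_5) = 8.0583
Step 6: a_6 = 9.67*(1 - 1/7) = 8.2886, m(A_6) = 8.2886
Limit: m(A_n) -> m([0,9.67]) = 9.67


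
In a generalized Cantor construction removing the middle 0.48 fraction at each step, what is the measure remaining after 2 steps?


Step 1: At each step, fraction remaining = 1 - 0.48 = 0.52
Step 2: After 2 steps, measure = (0.52)^2
Step 3: Computing the power step by step:
  After step 1: 0.52
  After step 2: 0.2704
Result = 0.2704


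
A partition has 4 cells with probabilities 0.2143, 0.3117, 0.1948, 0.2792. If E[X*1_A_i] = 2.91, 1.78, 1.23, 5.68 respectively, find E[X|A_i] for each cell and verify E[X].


For each cell A_i: E[X|A_i] = E[X*1_A_i] / P(A_i)
Step 1: E[X|A_1] = 2.91 / 0.2143 = 13.579095
Step 2: E[X|A_2] = 1.78 / 0.3117 = 5.710619
Step 3: E[X|A_3] = 1.23 / 0.1948 = 6.314168
Step 4: E[X|A_4] = 5.68 / 0.2792 = 20.34384
Verification: E[X] = sum E[X*1_A_i] = 2.91 + 1.78 + 1.23 + 5.68 = 11.6


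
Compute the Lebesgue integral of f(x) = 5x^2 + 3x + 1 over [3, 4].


The Lebesgue integral of a Riemann-integrable function agrees with the Riemann integral.
Antiderivative F(x) = (5/3)x^3 + (3/2)x^2 + 1x
F(4) = (5/3)*4^3 + (3/2)*4^2 + 1*4
     = (5/3)*64 + (3/2)*16 + 1*4
     = 106.666667 + 24 + 4
     = 134.666667
F(3) = 61.5
Integral = F(4) - F(3) = 134.666667 - 61.5 = 73.166667


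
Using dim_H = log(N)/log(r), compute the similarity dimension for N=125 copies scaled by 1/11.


For a self-similar set with N copies scaled by 1/r:
dim_H = log(N)/log(r) = log(125)/log(11)
= 4.828314/2.397895
= 2.013563


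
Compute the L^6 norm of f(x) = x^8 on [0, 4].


Step 1: ||f||_6 = (integral_0^4 |x^8|^6 dx)^(1/6)
     = (integral_0^4 x^48 dx)^(1/6)
Step 2: integral_0^4 x^48 dx = [x^49/(49)] from 0 to 4 = 4^49/49
     = 316912650057057350374175801344/49 = 6.467605e+27
Step 3: ||f||_6 = (6.467605e+27)^(1/6) = 43164.221834


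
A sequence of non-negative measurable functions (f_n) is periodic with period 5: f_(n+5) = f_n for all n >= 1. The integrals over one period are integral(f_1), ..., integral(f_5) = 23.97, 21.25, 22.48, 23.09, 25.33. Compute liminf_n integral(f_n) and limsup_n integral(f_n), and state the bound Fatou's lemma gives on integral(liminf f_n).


The sequence (integral(f_n)) is periodic with period 5, repeating the values 23.97, 21.25, 22.48, 23.09, 25.33 indefinitely.
Step 1: For a periodic sequence, every tail (a_m, a_(m+1), ...) contains all 5 period values infinitely often.
Step 2: Hence inf of every tail = min of the period values = min(23.97, 21.25, 22.48, 23.09, 25.33) = 21.25.
        liminf_n integral(f_n) = sup over m of (inf of tail from m) = 21.25.
Step 3: Similarly sup of every tail = max of the period values = 25.33.
        limsup_n integral(f_n) = 25.33.
Step 4: Fatou's lemma: integral(liminf_n f_n) <= liminf_n integral(f_n) = 21.25.
        So the integral of the pointwise liminf is at most 21.25.


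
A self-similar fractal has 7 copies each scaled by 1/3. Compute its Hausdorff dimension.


For a self-similar set with N copies scaled by 1/r:
dim_H = log(N)/log(r) = log(7)/log(3)
= 1.94591/1.098612
= 1.771244


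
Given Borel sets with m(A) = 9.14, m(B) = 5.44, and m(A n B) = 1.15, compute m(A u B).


By inclusion-exclusion: m(A u B) = m(A) + m(B) - m(A n B)
= 9.14 + 5.44 - 1.15
= 13.43


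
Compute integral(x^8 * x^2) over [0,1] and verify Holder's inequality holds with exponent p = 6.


Step 1: Exact integral of f*g = integral(x^10, 0, 1) = 1/11
     = 0.090909
Step 2: Holder bound with p=6, q=1.2:
  ||f||_p = (integral x^48 dx)^(1/6) = (1/49)^(1/6) = 0.522758
  ||g||_q = (integral x^2.4 dx)^(1/1.2) = (1/3.4)^(1/1.2) = 0.360662
Step 3: Holder bound = ||f||_p * ||g||_q = 0.522758 * 0.360662 = 0.188539
Verification: 0.090909 <= 0.188539 (Holder holds)


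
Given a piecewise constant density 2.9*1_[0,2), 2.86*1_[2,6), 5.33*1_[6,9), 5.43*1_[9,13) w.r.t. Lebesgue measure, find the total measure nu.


Integrate each piece of the Radon-Nikodym derivative:
Step 1: integral_0^2 2.9 dx = 2.9*(2-0) = 2.9*2 = 5.8
Step 2: integral_2^6 2.86 dx = 2.86*(6-2) = 2.86*4 = 11.44
Step 3: integral_6^9 5.33 dx = 5.33*(9-6) = 5.33*3 = 15.99
Step 4: integral_9^13 5.43 dx = 5.43*(13-9) = 5.43*4 = 21.72
Total: 5.8 + 11.44 + 15.99 + 21.72 = 54.95


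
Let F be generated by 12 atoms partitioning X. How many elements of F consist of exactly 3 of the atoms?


Each element of F is a union of some subset of the 12 atoms.
Elements that are unions of exactly 3 atoms correspond to 3-element subsets of the 12 atoms.
Count = C(12, 3) = 12! / (3! * 9!) = 220.


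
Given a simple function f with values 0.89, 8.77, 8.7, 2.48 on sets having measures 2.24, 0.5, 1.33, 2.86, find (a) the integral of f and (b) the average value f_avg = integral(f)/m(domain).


Step 1: Integral = sum(value_i * measure_i)
= 0.89*2.24 + 8.77*0.5 + 8.7*1.33 + 2.48*2.86
= 1.9936 + 4.385 + 11.571 + 7.0928
= 25.0424
Step 2: Total measure of domain = 2.24 + 0.5 + 1.33 + 2.86 = 6.93
Step 3: Average value = 25.0424 / 6.93 = 3.613622


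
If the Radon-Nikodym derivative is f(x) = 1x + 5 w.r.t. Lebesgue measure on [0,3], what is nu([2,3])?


nu(A) = integral_A (dnu/dmu) dmu = integral_2^3 (1x + 5) dx
Step 1: Antiderivative F(x) = (1/2)x^2 + 5x
Step 2: F(3) = (1/2)*3^2 + 5*3 = 4.5 + 15 = 19.5
Step 3: F(2) = (1/2)*2^2 + 5*2 = 2 + 10 = 12
Step 4: nu([2,3]) = F(3) - F(2) = 19.5 - 12 = 7.5


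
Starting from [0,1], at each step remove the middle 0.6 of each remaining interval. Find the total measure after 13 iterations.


Step 1: At each step, fraction remaining = 1 - 0.6 = 0.4
Step 2: After 13 steps, measure = (0.4)^13
Result = 6.710886e-06


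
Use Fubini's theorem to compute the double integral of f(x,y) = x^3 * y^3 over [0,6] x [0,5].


By Fubini's theorem, the double integral factors as a product of single integrals:
Step 1: integral_0^6 x^3 dx = [x^4/4] from 0 to 6
     = 6^4/4 = 324
Step 2: integral_0^5 y^3 dy = [y^4/4] from 0 to 5
     = 5^4/4 = 156.25
Step 3: Double integral = 324 * 156.25 = 50625


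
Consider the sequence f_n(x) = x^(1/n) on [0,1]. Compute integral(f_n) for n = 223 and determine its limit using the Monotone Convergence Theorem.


At n = 223: f_223(x) = x^(1/223).
Step 1: integral(x^(1/223), 0, 1) = [x^(1/223+1) / (1/223+1)] from 0 to 1
     = 1 / (1/223 + 1) = 1 / ((223+1)/223) = 223/(223+1)
     = 223/224 = 0.995536
Step 2: As n -> infinity, f_n(x) = x^(1/n) -> 1 for x in (0,1], and f_n is increasing in n.
By MCT, lim_n integral(f_n) = integral(lim_n f_n) = integral(1, 0, 1) = 1.
Step 3: Verify convergence: 223/224 = 0.995536 -> 1


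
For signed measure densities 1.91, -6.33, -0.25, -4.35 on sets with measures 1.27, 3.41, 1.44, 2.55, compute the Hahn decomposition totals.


Step 1: Compute signed measure on each set:
  Set 1: 1.91 * 1.27 = 2.4257
  Set 2: -6.33 * 3.41 = -21.5853
  Set 3: -0.25 * 1.44 = -0.36
  Set 4: -4.35 * 2.55 = -11.0925
Step 2: Total signed measure = (2.4257) + (-21.5853) + (-0.36) + (-11.0925)
     = -30.6121
Step 3: Positive part mu+(X) = sum of positive contributions = 2.4257
Step 4: Negative part mu-(X) = |sum of negative contributions| = 33.0378


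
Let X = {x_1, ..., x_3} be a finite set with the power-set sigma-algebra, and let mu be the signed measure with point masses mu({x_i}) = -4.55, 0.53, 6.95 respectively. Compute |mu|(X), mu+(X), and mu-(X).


Step 1: Every measurable set is a union of atoms (the cells / points), so a Hahn decomposition is
  obtained by grouping atoms by sign: P = union of atoms with mu > 0, N = union of the remaining atoms.
  Atoms in P (indices): 2, 3;  atoms in N (indices): 1
  Positive values: 0.53, 6.95
  Negative values: -4.55
Step 2: mu+(X) = mu(P) = sum of positive atom values = 7.48
Step 3: mu-(X) = -mu(N) = sum of |negative atom values| = 4.55
Step 4: |mu|(X) = mu+(X) + mu-(X) = 7.48 + 4.55 = 12.03


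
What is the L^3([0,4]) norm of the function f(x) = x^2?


Step 1: ||f||_3 = (integral_0^4 |x^2|^3 dx)^(1/3)
     = (integral_0^4 x^6 dx)^(1/3)
Step 2: integral_0^4 x^6 dx = [x^7/(7)] from 0 to 4 = 4^7/7
     = 16384/7 = 2340.571429
Step 3: ||f||_3 = (2340.571429)^(1/3) = 13.277225


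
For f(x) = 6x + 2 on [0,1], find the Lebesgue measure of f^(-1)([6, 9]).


f^(-1)([6, 9]) = {x : 6 <= 6x + 2 <= 9}
Solving: (6 - 2)/6 <= x <= (9 - 2)/6
= [0.666667, 1.166667]
Intersecting with [0,1]: [0.666667, 1]
Measure = 1 - 0.666667 = 0.333333


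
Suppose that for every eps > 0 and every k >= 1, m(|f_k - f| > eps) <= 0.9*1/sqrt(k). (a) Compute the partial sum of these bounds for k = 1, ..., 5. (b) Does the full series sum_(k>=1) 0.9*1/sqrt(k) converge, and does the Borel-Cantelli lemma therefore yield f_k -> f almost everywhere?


Step 1: List the terms 0.9*1/sqrt(k) for k = 1 to 5:
  k=1: 0.9
  k=2: 0.636396
  k=3: 0.519615
  k=4: 0.45
  k=5: 0.402492
Step 2: Partial sum = 0.9 + 0.636396 + 0.519615 + 0.45 + 0.402492
     = 2.908504
Step 3: The full series sum_(k>=1) 0.9*1/sqrt(k) diverges (p-series with p = 1/2 <= 1; a nonzero constant multiple of a divergent series diverges).
Step 4: The (first) Borel-Cantelli lemma requires a summable sequence of measures, so it does not apply here;
        from this bound alone no conclusion about a.e. convergence can be drawn (convergence in measure still
        gives an a.e.-convergent subsequence, but not a.e. convergence of the whole sequence).
Conclusion: series diverges; Borel-Cantelli is inconclusive about a.e. convergence of f_k.


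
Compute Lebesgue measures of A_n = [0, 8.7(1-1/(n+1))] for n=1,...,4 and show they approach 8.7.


By continuity of measure from below: if A_n increases to A, then m(A_n) -> m(A).
Here A = [0, 8.7], so m(A) = 8.7
Step 1: a_1 = 8.7*(1 - 1/2) = 4.35, m(A_1) = 4.35
Step 2: a_2 = 8.7*(1 - 1/3) = 5.8, m(A_2) = 5.8
Step 3: a_3 = 8.7*(1 - 1/4) = 6.525, m(A_3) = 6.525
Step 4: a_4 = 8.7*(1 - 1/5) = 6.96, m(A_4) = 6.96
Limit: m(A_n) -> m([0,8.7]) = 8.7


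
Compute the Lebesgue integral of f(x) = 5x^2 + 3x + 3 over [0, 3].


The Lebesgue integral of a Riemann-integrable function agrees with the Riemann integral.
Antiderivative F(x) = (5/3)x^3 + (3/2)x^2 + 3x
F(3) = (5/3)*3^3 + (3/2)*3^2 + 3*3
     = (5/3)*27 + (3/2)*9 + 3*3
     = 45 + 13.5 + 9
     = 67.5
F(0) = 0.0
Integral = F(3) - F(0) = 67.5 - 0.0 = 67.5


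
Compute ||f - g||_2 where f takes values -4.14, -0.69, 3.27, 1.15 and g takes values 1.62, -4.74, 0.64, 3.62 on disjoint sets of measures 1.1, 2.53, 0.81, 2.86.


Step 1: Compute differences f_i - g_i:
  -4.14 - 1.62 = -5.76
  -0.69 - -4.74 = 4.05
  3.27 - 0.64 = 2.63
  1.15 - 3.62 = -2.47
Step 2: Compute |diff|^2 * measure for each set:
  |-5.76|^2 * 1.1 = 33.1776 * 1.1 = 36.49536
  |4.05|^2 * 2.53 = 16.4025 * 2.53 = 41.498325
  |2.63|^2 * 0.81 = 6.9169 * 0.81 = 5.602689
  |-2.47|^2 * 2.86 = 6.1009 * 2.86 = 17.448574
Step 3: Sum = 101.044948
Step 4: ||f-g||_2 = (101.044948)^(1/2) = 10.052112


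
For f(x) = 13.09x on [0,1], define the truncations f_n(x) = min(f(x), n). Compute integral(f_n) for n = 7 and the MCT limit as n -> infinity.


f(x) = 13.09x on [0,1]; f_n(x) = min(13.09x, n). At n = 7:
Step 1: f(x) reaches 7 at x = 7/13.09 = 0.534759
Step 2: integral(f_7) = integral(13.09x, 0, 0.534759) + integral(7, 0.534759, 1)
       = 13.09*0.534759^2/2 + 7*(1 - 0.534759)
       = 1.871658 + 3.256684
       = 5.128342
Step 3: As n -> infinity, f_n increases to f, so by MCT integral(f_n) -> integral(f) = 13.09/2 = 6.545.
Convergence: integral(f_7) = 5.128342 -> 6.545 as n -> infinity


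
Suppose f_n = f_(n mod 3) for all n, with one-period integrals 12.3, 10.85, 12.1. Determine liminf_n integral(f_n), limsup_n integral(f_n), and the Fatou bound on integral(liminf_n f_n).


The sequence (integral(f_n)) is periodic with period 3, repeating the values 12.3, 10.85, 12.1 indefinitely.
Step 1: For a periodic sequence, every tail (a_m, a_(m+1), ...) contains all 3 period values infinitely often.
Step 2: Hence inf of every tail = min of the period values = min(12.3, 10.85, 12.1) = 10.85.
        liminf_n integral(f_n) = sup over m of (inf of tail from m) = 10.85.
Step 3: Similarly sup of every tail = max of the period values = 12.3.
        limsup_n integral(f_n) = 12.3.
Step 4: Fatou's lemma: integral(liminf_n f_n) <= liminf_n integral(f_n) = 10.85.
        So the integral of the pointwise liminf is at most 10.85.


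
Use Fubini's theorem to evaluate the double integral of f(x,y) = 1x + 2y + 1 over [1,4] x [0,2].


By Fubini, integrate in x first, then y.
Step 1: Fix y, integrate over x in [1,4]:
  integral(1x + 2y + 1, x=1..4)
  = 1*(4^2 - 1^2)/2 + (2y + 1)*(4 - 1)
  = 7.5 + (2y + 1)*3
  = 7.5 + 6y + 3
  = 10.5 + 6y
Step 2: Integrate over y in [0,2]:
  integral(10.5 + 6y, y=0..2)
  = 10.5*2 + 6*(2^2 - 0^2)/2
  = 21 + 12
  = 33


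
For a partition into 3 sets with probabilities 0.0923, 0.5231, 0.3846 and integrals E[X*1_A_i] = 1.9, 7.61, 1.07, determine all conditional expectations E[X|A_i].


For each cell A_i: E[X|A_i] = E[X*1_A_i] / P(A_i)
Step 1: E[X|A_1] = 1.9 / 0.0923 = 20.585049
Step 2: E[X|A_2] = 7.61 / 0.5231 = 14.547888
Step 3: E[X|A_3] = 1.07 / 0.3846 = 2.782111
Verification: E[X] = sum E[X*1_A_i] = 1.9 + 7.61 + 1.07 = 10.58


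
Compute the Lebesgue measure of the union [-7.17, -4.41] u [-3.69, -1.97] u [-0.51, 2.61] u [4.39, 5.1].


For pairwise disjoint intervals, m(union) = sum of lengths.
= (-4.41 - -7.17) + (-1.97 - -3.69) + (2.61 - -0.51) + (5.1 - 4.39)
= 2.76 + 1.72 + 3.12 + 0.71
= 8.31


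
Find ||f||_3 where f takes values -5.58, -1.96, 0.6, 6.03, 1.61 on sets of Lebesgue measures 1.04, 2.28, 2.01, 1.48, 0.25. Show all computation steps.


Step 1: Compute |f_i|^3 for each value:
  |-5.58|^3 = 173.741112
  |-1.96|^3 = 7.529536
  |0.6|^3 = 0.216
  |6.03|^3 = 219.256227
  |1.61|^3 = 4.173281
Step 2: Multiply by measures and sum:
  173.741112 * 1.04 = 180.690756
  7.529536 * 2.28 = 17.167342
  0.216 * 2.01 = 0.43416
  219.256227 * 1.48 = 324.499216
  4.173281 * 0.25 = 1.04332
Sum = 180.690756 + 17.167342 + 0.43416 + 324.499216 + 1.04332 = 523.834795
Step 3: Take the p-th root:
||f||_3 = (523.834795)^(1/3) = 8.061171


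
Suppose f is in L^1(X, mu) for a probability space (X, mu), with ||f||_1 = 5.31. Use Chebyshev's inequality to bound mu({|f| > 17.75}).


Chebyshev/Markov inequality: mu(|f| > eps) <= (||f||_p / eps)^p
Step 1: ||f||_1 / eps = 5.31 / 17.75 = 0.299155
Step 2: Raise to power p = 1:
  (0.299155)^1 = 0.299155
Step 3: Therefore mu(|f| > 17.75) <= 0.299155


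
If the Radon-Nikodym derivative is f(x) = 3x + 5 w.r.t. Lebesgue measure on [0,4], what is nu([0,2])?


nu(A) = integral_A (dnu/dmu) dmu = integral_0^2 (3x + 5) dx
Step 1: Antiderivative F(x) = (3/2)x^2 + 5x
Step 2: F(2) = (3/2)*2^2 + 5*2 = 6 + 10 = 16
Step 3: F(0) = (3/2)*0^2 + 5*0 = 0.0 + 0 = 0.0
Step 4: nu([0,2]) = F(2) - F(0) = 16 - 0.0 = 16


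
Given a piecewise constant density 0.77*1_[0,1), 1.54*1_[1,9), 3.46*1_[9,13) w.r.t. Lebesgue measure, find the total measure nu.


Integrate each piece of the Radon-Nikodym derivative:
Step 1: integral_0^1 0.77 dx = 0.77*(1-0) = 0.77*1 = 0.77
Step 2: integral_1^9 1.54 dx = 1.54*(9-1) = 1.54*8 = 12.32
Step 3: integral_9^13 3.46 dx = 3.46*(13-9) = 3.46*4 = 13.84
Total: 0.77 + 12.32 + 13.84 = 26.93


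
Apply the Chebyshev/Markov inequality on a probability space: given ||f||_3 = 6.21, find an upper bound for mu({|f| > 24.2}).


Chebyshev/Markov inequality: mu(|f| > eps) <= (||f||_p / eps)^p
Step 1: ||f||_3 / eps = 6.21 / 24.2 = 0.256612
Step 2: Raise to power p = 3:
  (0.256612)^3 = 0.016898
Step 3: Therefore mu(|f| > 24.2) <= 0.016898


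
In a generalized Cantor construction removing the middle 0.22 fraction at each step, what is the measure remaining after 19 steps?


Step 1: At each step, fraction remaining = 1 - 0.22 = 0.78
Step 2: After 19 steps, measure = (0.78)^19
Result = 0.008908


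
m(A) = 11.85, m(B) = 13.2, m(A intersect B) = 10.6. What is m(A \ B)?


m(A \ B) = m(A) - m(A n B)
= 11.85 - 10.6
= 1.25


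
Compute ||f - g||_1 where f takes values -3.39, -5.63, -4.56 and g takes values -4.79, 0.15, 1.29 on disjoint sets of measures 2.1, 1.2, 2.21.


Step 1: Compute differences f_i - g_i:
  -3.39 - -4.79 = 1.4
  -5.63 - 0.15 = -5.78
  -4.56 - 1.29 = -5.85
Step 2: Compute |diff|^1 * measure for each set:
  |1.4|^1 * 2.1 = 1.4 * 2.1 = 2.94
  |-5.78|^1 * 1.2 = 5.78 * 1.2 = 6.936
  |-5.85|^1 * 2.21 = 5.85 * 2.21 = 12.9285
Step 3: Sum = 22.8045
Step 4: ||f-g||_1 = (22.8045)^(1/1) = 22.8045


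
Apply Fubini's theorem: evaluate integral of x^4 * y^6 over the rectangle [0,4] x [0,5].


By Fubini's theorem, the double integral factors as a product of single integrals:
Step 1: integral_0^4 x^4 dx = [x^5/5] from 0 to 4
     = 4^5/5 = 204.8
Step 2: integral_0^5 y^6 dy = [y^7/7] from 0 to 5
     = 5^7/7 = 11160.714286
Step 3: Double integral = 204.8 * 11160.714286 = 2.285714e+06


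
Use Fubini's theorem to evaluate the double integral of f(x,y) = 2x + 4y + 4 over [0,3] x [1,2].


By Fubini, integrate in x first, then y.
Step 1: Fix y, integrate over x in [0,3]:
  integral(2x + 4y + 4, x=0..3)
  = 2*(3^2 - 0^2)/2 + (4y + 4)*(3 - 0)
  = 9 + (4y + 4)*3
  = 9 + 12y + 12
  = 21 + 12y
Step 2: Integrate over y in [1,2]:
  integral(21 + 12y, y=1..2)
  = 21*1 + 12*(2^2 - 1^2)/2
  = 21 + 18
  = 39


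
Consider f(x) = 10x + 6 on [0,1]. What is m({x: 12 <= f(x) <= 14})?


f^(-1)([12, 14]) = {x : 12 <= 10x + 6 <= 14}
Solving: (12 - 6)/10 <= x <= (14 - 6)/10
= [0.6, 0.8]
Intersecting with [0,1]: [0.6, 0.8]
Measure = 0.8 - 0.6 = 0.2


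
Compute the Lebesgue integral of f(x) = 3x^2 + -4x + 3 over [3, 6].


The Lebesgue integral of a Riemann-integrable function agrees with the Riemann integral.
Antiderivative F(x) = (3/3)x^3 + (-4/2)x^2 + 3x
F(6) = (3/3)*6^3 + (-4/2)*6^2 + 3*6
     = (3/3)*216 + (-4/2)*36 + 3*6
     = 216 + -72 + 18
     = 162
F(3) = 18
Integral = F(6) - F(3) = 162 - 18 = 144


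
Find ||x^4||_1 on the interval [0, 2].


Step 1: ||f||_1 = (integral_0^2 |x^4|^1 dx)^(1/1)
     = (integral_0^2 x^4 dx)^(1/1)
Step 2: integral_0^2 x^4 dx = [x^5/(5)] from 0 to 2 = 2^5/5
     = 32/5 = 6.4
Step 3: ||f||_1 = (6.4)^(1/1) = 6.4


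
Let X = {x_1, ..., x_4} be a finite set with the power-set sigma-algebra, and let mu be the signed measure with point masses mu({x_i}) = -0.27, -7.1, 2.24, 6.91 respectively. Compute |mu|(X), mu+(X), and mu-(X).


Step 1: Every measurable set is a union of atoms (the cells / points), so a Hahn decomposition is
  obtained by grouping atoms by sign: P = union of atoms with mu > 0, N = union of the remaining atoms.
  Atoms in P (indices): 3, 4;  atoms in N (indices): 1, 2
  Positive values: 2.24, 6.91
  Negative values: -0.27, -7.1
Step 2: mu+(X) = mu(P) = sum of positive atom values = 9.15
Step 3: mu-(X) = -mu(N) = sum of |negative atom values| = 7.37
Step 4: |mu|(X) = mu+(X) + mu-(X) = 9.15 + 7.37 = 16.52


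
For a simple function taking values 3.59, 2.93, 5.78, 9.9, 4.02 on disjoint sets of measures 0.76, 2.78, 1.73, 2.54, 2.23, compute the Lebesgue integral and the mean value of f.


Step 1: Integral = sum(value_i * measure_i)
= 3.59*0.76 + 2.93*2.78 + 5.78*1.73 + 9.9*2.54 + 4.02*2.23
= 2.7284 + 8.1454 + 9.9994 + 25.146 + 8.9646
= 54.9838
Step 2: Total measure of domain = 0.76 + 2.78 + 1.73 + 2.54 + 2.23 = 10.04
Step 3: Average value = 54.9838 / 10.04 = 5.476474


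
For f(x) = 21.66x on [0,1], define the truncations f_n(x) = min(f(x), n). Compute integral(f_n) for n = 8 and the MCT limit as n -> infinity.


f(x) = 21.66x on [0,1]; f_n(x) = min(21.66x, n). At n = 8:
Step 1: f(x) reaches 8 at x = 8/21.66 = 0.369344
Step 2: integral(f_8) = integral(21.66x, 0, 0.369344) + integral(8, 0.369344, 1)
       = 21.66*0.369344^2/2 + 8*(1 - 0.369344)
       = 1.477378 + 5.045245
       = 6.522622
Step 3: As n -> infinity, f_n increases to f, so by MCT integral(f_n) -> integral(f) = 21.66/2 = 10.83.
Convergence: integral(f_8) = 6.522622 -> 10.83 as n -> infinity


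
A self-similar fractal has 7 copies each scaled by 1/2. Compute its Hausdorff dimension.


For a self-similar set with N copies scaled by 1/r:
dim_H = log(N)/log(r) = log(7)/log(2)
= 1.94591/0.693147
= 2.807355


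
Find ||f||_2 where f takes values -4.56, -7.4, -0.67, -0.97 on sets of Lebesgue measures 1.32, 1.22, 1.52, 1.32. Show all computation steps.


Step 1: Compute |f_i|^2 for each value:
  |-4.56|^2 = 20.7936
  |-7.4|^2 = 54.76
  |-0.67|^2 = 0.4489
  |-0.97|^2 = 0.9409
Step 2: Multiply by measures and sum:
  20.7936 * 1.32 = 27.447552
  54.76 * 1.22 = 66.8072
  0.4489 * 1.52 = 0.682328
  0.9409 * 1.32 = 1.241988
Sum = 27.447552 + 66.8072 + 0.682328 + 1.241988 = 96.179068
Step 3: Take the p-th root:
||f||_2 = (96.179068)^(1/2) = 9.807093


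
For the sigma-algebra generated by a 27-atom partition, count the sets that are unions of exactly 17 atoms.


Each element of F is a union of some subset of the 27 atoms.
Elements that are unions of exactly 17 atoms correspond to 17-element subsets of the 27 atoms.
Count = C(27, 17) = 27! / (17! * 10!) = 8436285.


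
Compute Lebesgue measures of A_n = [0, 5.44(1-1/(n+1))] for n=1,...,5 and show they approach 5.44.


By continuity of measure from below: if A_n increases to A, then m(A_n) -> m(A).
Here A = [0, 5.44], so m(A) = 5.44
Step 1: a_1 = 5.44*(1 - 1/2) = 2.72, m(A_1) = 2.72
Step 2: a_2 = 5.44*(1 - 1/3) = 3.6267, m(A_2) = 3.6267
Step 3: a_3 = 5.44*(1 - 1/4) = 4.08, m(A_3) = 4.08
Step 4: a_4 = 5.44*(1 - 1/5) = 4.352, m(A_4) = 4.352
Step 5: a_5 = 5.44*(1 - 1/6) = 4.5333, m(A_5) = 4.5333
Limit: m(A_n) -> m([0,5.44]) = 5.44


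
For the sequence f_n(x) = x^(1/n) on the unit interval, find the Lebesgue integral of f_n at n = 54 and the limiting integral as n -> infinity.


At n = 54: f_54(x) = x^(1/54).
Step 1: integral(x^(1/54), 0, 1) = [x^(1/54+1) / (1/54+1)] from 0 to 1
     = 1 / (1/54 + 1) = 1 / ((54+1)/54) = 54/(54+1)
     = 54/55 = 0.981818
Step 2: As n -> infinity, f_n(x) = x^(1/n) -> 1 for x in (0,1], and f_n is increasing in n.
By MCT, lim_n integral(f_n) = integral(lim_n f_n) = integral(1, 0, 1) = 1.
Step 3: Verify convergence: 54/55 = 0.981818 -> 1


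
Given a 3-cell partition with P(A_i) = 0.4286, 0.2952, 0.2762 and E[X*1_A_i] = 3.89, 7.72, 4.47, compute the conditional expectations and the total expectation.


For each cell A_i: E[X|A_i] = E[X*1_A_i] / P(A_i)
Step 1: E[X|A_1] = 3.89 / 0.4286 = 9.076062
Step 2: E[X|A_2] = 7.72 / 0.2952 = 26.151762
Step 3: E[X|A_3] = 4.47 / 0.2762 = 16.183925
Verification: E[X] = sum E[X*1_A_i] = 3.89 + 7.72 + 4.47 = 16.08


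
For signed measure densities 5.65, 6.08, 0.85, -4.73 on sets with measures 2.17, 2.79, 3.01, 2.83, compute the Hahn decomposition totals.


Step 1: Compute signed measure on each set:
  Set 1: 5.65 * 2.17 = 12.2605
  Set 2: 6.08 * 2.79 = 16.9632
  Set 3: 0.85 * 3.01 = 2.5585
  Set 4: -4.73 * 2.83 = -13.3859
Step 2: Total signed measure = (12.2605) + (16.9632) + (2.5585) + (-13.3859)
     = 18.3963
Step 3: Positive part mu+(X) = sum of positive contributions = 31.7822
Step 4: Negative part mu-(X) = |sum of negative contributions| = 13.3859


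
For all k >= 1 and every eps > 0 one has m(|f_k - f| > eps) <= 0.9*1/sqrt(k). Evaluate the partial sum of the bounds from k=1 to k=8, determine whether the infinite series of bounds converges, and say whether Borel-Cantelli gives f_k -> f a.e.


Step 1: List the terms 0.9*1/sqrt(k) for k = 1 to 8:
  k=1: 0.9
  k=2: 0.636396
  k=3: 0.519615
  k=4: 0.45
  k=5: 0.402492
  k=6: 0.367423
  k=7: 0.340168
  k=8: 0.318198
Step 2: Partial sum = 0.9 + 0.636396 + 0.519615 + 0.45 + 0.402492 + 0.367423 + 0.340168 + 0.318198
     = 3.934293
Step 3: The full series sum_(k>=1) 0.9*1/sqrt(k) diverges (p-series with p = 1/2 <= 1; a nonzero constant multiple of a divergent series diverges).
Step 4: The (first) Borel-Cantelli lemma requires a summable sequence of measures, so it does not apply here;
        from this bound alone no conclusion about a.e. convergence can be drawn (convergence in measure still
        gives an a.e.-convergent subsequence, but not a.e. convergence of the whole sequence).
Conclusion: series diverges; Borel-Cantelli is inconclusive about a.e. convergence of f_k.


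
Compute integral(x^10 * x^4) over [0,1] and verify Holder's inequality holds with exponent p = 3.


Step 1: Exact integral of f*g = integral(x^14, 0, 1) = 1/15
     = 0.066667
Step 2: Holder bound with p=3, q=1.5:
  ||f||_p = (integral x^30 dx)^(1/3) = (1/31)^(1/3) = 0.318331
  ||g||_q = (integral x^6 dx)^(1/1.5) = (1/7)^(1/1.5) = 0.273276
Step 3: Holder bound = ||f||_p * ||g||_q = 0.318331 * 0.273276 = 0.086992
Verification: 0.066667 <= 0.086992 (Holder holds)


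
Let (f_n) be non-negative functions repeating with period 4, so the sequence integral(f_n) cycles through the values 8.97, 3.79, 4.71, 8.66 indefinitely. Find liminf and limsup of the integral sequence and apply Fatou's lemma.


The sequence (integral(f_n)) is periodic with period 4, repeating the values 8.97, 3.79, 4.71, 8.66 indefinitely.
Step 1: For a periodic sequence, every tail (a_m, a_(m+1), ...) contains all 4 period values infinitely often.
Step 2: Hence inf of every tail = min of the period values = min(8.97, 3.79, 4.71, 8.66) = 3.79.
        liminf_n integral(f_n) = sup over m of (inf of tail from m) = 3.79.
Step 3: Similarly sup of every tail = max of the period values = 8.97.
        limsup_n integral(f_n) = 8.97.
Step 4: Fatou's lemma: integral(liminf_n f_n) <= liminf_n integral(f_n) = 3.79.
        So the integral of the pointwise liminf is at most 3.79.


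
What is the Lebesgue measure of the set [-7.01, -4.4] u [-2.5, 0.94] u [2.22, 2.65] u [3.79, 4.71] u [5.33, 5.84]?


For pairwise disjoint intervals, m(union) = sum of lengths.
= (-4.4 - -7.01) + (0.94 - -2.5) + (2.65 - 2.22) + (4.71 - 3.79) + (5.84 - 5.33)
= 2.61 + 3.44 + 0.43 + 0.92 + 0.51
= 7.91


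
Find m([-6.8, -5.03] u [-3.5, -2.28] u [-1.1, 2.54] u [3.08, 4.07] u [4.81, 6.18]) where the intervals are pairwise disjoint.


For pairwise disjoint intervals, m(union) = sum of lengths.
= (-5.03 - -6.8) + (-2.28 - -3.5) + (2.54 - -1.1) + (4.07 - 3.08) + (6.18 - 4.81)
= 1.77 + 1.22 + 3.64 + 0.99 + 1.37
= 8.99


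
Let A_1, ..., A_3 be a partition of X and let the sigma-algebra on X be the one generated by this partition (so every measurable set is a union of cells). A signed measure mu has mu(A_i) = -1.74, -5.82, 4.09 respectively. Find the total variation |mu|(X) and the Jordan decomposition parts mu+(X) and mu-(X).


Step 1: Every measurable set is a union of atoms (the cells / points), so a Hahn decomposition is
  obtained by grouping atoms by sign: P = union of atoms with mu > 0, N = union of the remaining atoms.
  Atoms in P (indices): 3;  atoms in N (indices): 1, 2
  Positive values: 4.09
  Negative values: -1.74, -5.82
Step 2: mu+(X) = mu(P) = sum of positive atom values = 4.09
Step 3: mu-(X) = -mu(N) = sum of |negative atom values| = 7.56
Step 4: |mu|(X) = mu+(X) + mu-(X) = 4.09 + 7.56 = 11.65


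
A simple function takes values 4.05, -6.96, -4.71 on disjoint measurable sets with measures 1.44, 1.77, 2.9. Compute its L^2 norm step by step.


Step 1: Compute |f_i|^2 for each value:
  |4.05|^2 = 16.4025
  |-6.96|^2 = 48.4416
  |-4.71|^2 = 22.1841
Step 2: Multiply by measures and sum:
  16.4025 * 1.44 = 23.6196
  48.4416 * 1.77 = 85.741632
  22.1841 * 2.9 = 64.33389
Sum = 23.6196 + 85.741632 + 64.33389 = 173.695122
Step 3: Take the p-th root:
||f||_2 = (173.695122)^(1/2) = 13.179345


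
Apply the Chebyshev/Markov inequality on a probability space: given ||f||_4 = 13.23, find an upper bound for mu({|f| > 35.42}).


Chebyshev/Markov inequality: mu(|f| > eps) <= (||f||_p / eps)^p
Step 1: ||f||_4 / eps = 13.23 / 35.42 = 0.373518
Step 2: Raise to power p = 4:
  (0.373518)^4 = 0.019465
Step 3: Therefore mu(|f| > 35.42) <= 0.019465


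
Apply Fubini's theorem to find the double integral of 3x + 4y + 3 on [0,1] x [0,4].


By Fubini, integrate in x first, then y.
Step 1: Fix y, integrate over x in [0,1]:
  integral(3x + 4y + 3, x=0..1)
  = 3*(1^2 - 0^2)/2 + (4y + 3)*(1 - 0)
  = 1.5 + (4y + 3)*1
  = 1.5 + 4y + 3
  = 4.5 + 4y
Step 2: Integrate over y in [0,4]:
  integral(4.5 + 4y, y=0..4)
  = 4.5*4 + 4*(4^2 - 0^2)/2
  = 18 + 32
  = 50


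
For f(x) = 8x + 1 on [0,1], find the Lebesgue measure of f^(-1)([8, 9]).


f^(-1)([8, 9]) = {x : 8 <= 8x + 1 <= 9}
Solving: (8 - 1)/8 <= x <= (9 - 1)/8
= [0.875, 1]
Intersecting with [0,1]: [0.875, 1]
Measure = 1 - 0.875 = 0.125


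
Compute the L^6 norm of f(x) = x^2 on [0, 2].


Step 1: ||f||_6 = (integral_0^2 |x^2|^6 dx)^(1/6)
     = (integral_0^2 x^12 dx)^(1/6)
Step 2: integral_0^2 x^12 dx = [x^13/(13)] from 0 to 2 = 2^13/13
     = 8192/13 = 630.153846
Step 3: ||f||_6 = (630.153846)^(1/6) = 2.928023


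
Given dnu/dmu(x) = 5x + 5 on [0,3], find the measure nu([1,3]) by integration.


nu(A) = integral_A (dnu/dmu) dmu = integral_1^3 (5x + 5) dx
Step 1: Antiderivative F(x) = (5/2)x^2 + 5x
Step 2: F(3) = (5/2)*3^2 + 5*3 = 22.5 + 15 = 37.5
Step 3: F(1) = (5/2)*1^2 + 5*1 = 2.5 + 5 = 7.5
Step 4: nu([1,3]) = F(3) - F(1) = 37.5 - 7.5 = 30


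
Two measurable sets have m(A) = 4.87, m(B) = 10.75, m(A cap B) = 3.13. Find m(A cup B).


By inclusion-exclusion: m(A u B) = m(A) + m(B) - m(A n B)
= 4.87 + 10.75 - 3.13
= 12.49


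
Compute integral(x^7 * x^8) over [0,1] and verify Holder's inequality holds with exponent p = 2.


Step 1: Exact integral of f*g = integral(x^15, 0, 1) = 1/16
     = 0.0625
Step 2: Holder bound with p=2, q=2:
  ||f||_p = (integral x^14 dx)^(1/2) = (1/15)^(1/2) = 0.258199
  ||g||_q = (integral x^16 dx)^(1/2) = (1/17)^(1/2) = 0.242536
Step 3: Holder bound = ||f||_p * ||g||_q = 0.258199 * 0.242536 = 0.062622
Verification: 0.0625 <= 0.062622 (Holder holds)


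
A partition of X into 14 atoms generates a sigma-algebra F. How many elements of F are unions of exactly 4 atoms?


Each element of F is a union of some subset of the 14 atoms.
Elements that are unions of exactly 4 atoms correspond to 4-element subsets of the 14 atoms.
Count = C(14, 4) = 14! / (4! * 10!) = 1001.


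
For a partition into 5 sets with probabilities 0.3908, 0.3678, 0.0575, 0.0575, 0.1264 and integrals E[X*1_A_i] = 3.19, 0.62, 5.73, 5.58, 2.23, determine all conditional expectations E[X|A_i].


For each cell A_i: E[X|A_i] = E[X*1_A_i] / P(A_i)
Step 1: E[X|A_1] = 3.19 / 0.3908 = 8.162743
Step 2: E[X|A_2] = 0.62 / 0.3678 = 1.685699
Step 3: E[X|A_3] = 5.73 / 0.0575 = 99.652174
Step 4: E[X|A_4] = 5.58 / 0.0575 = 97.043478
Step 5: E[X|A_5] = 2.23 / 0.1264 = 17.642405
Verification: E[X] = sum E[X*1_A_i] = 3.19 + 0.62 + 5.73 + 5.58 + 2.23 = 17.35


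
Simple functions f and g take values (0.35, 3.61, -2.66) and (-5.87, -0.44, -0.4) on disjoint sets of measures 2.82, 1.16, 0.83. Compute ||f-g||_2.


Step 1: Compute differences f_i - g_i:
  0.35 - -5.87 = 6.22
  3.61 - -0.44 = 4.05
  -2.66 - -0.4 = -2.26
Step 2: Compute |diff|^2 * measure for each set:
  |6.22|^2 * 2.82 = 38.6884 * 2.82 = 109.101288
  |4.05|^2 * 1.16 = 16.4025 * 1.16 = 19.0269
  |-2.26|^2 * 0.83 = 5.1076 * 0.83 = 4.239308
Step 3: Sum = 132.367496
Step 4: ||f-g||_2 = (132.367496)^(1/2) = 11.505107


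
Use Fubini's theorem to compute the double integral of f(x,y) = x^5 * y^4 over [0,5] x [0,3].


By Fubini's theorem, the double integral factors as a product of single integrals:
Step 1: integral_0^5 x^5 dx = [x^6/6] from 0 to 5
     = 5^6/6 = 2604.166667
Step 2: integral_0^3 y^4 dy = [y^5/5] from 0 to 3
     = 3^5/5 = 48.6
Step 3: Double integral = 2604.166667 * 48.6 = 126562.5


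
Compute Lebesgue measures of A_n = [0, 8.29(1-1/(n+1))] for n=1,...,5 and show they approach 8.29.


By continuity of measure from below: if A_n increases to A, then m(A_n) -> m(A).
Here A = [0, 8.29], so m(A) = 8.29
Step 1: a_1 = 8.29*(1 - 1/2) = 4.145, m(A_1) = 4.145
Step 2: a_2 = 8.29*(1 - 1/3) = 5.5267, m(A_2) = 5.5267
Step 3: a_3 = 8.29*(1 - 1/4) = 6.2175, m(A_3) = 6.2175
Step 4: a_4 = 8.29*(1 - 1/5) = 6.632, m(A_4) = 6.632
Step 5: a_5 = 8.29*(1 - 1/6) = 6.9083, m(A_5) = 6.9083
Limit: m(A_n) -> m([0,8.29]) = 8.29


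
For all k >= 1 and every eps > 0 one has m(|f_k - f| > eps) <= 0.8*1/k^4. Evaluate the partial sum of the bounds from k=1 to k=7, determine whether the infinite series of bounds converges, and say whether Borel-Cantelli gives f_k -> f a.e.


Step 1: List the terms 0.8*1/k^4 for k = 1 to 7:
  k=1: 0.8
  k=2: 0.05
  k=3: 0.009877
  k=4: 0.003125
  k=5: 0.00128
  k=6: 6.172840e-04
  k=7: 3.331945e-04
Step 2: Partial sum = 0.8 + 0.05 + 0.009877 + 0.003125 + 0.00128 + 6.172840e-04 + 3.331945e-04
     = 0.865232
Step 3: The full series sum_(k>=1) 0.8*1/k^4 converges (p-series with p = 4 > 1; a constant multiple of a convergent series converges).
Step 4: Fix eps > 0. Since sum_k m(|f_k - f| > eps) < infinity, the Borel-Cantelli lemma gives
        m(limsup_k {|f_k - f| > eps}) = 0, i.e. for a.e. x, |f_k(x) - f(x)| <= eps for all large k.
        Applying this with eps = 1/j for j = 1, 2, ... and intersecting the countably many full-measure sets,
        for a.e. x we get limsup_k |f_k(x) - f(x)| <= 1/j for every j, hence f_k -> f almost everywhere.
Conclusion: series converges; Borel-Cantelli yields f_k -> f a.e.


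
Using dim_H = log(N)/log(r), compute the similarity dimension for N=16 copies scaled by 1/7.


For a self-similar set with N copies scaled by 1/r:
dim_H = log(N)/log(r) = log(16)/log(7)
= 2.772589/1.94591
= 1.424829


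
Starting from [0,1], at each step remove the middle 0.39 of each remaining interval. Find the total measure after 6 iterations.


Step 1: At each step, fraction remaining = 1 - 0.39 = 0.61
Step 2: After 6 steps, measure = (0.61)^6
Step 3: Computing the power step by step:
  After step 1: 0.61
  After step 2: 0.3721
  After step 3: 0.226981
  After step 4: 0.138458
  After step 5: 0.08446
  ...
Result = 0.05152


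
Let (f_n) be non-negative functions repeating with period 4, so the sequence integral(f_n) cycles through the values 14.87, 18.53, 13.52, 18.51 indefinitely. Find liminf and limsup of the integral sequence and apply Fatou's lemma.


The sequence (integral(f_n)) is periodic with period 4, repeating the values 14.87, 18.53, 13.52, 18.51 indefinitely.
Step 1: For a periodic sequence, every tail (a_m, a_(m+1), ...) contains all 4 period values infinitely often.
Step 2: Hence inf of every tail = min of the period values = min(14.87, 18.53, 13.52, 18.51) = 13.52.
        liminf_n integral(f_n) = sup over m of (inf of tail from m) = 13.52.
Step 3: Similarly sup of every tail = max of the period values = 18.53.
        limsup_n integral(f_n) = 18.53.
Step 4: Fatou's lemma: integral(liminf_n f_n) <= liminf_n integral(f_n) = 13.52.
        So the integral of the pointwise liminf is at most 13.52.


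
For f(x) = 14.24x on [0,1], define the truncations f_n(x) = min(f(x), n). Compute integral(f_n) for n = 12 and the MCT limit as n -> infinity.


f(x) = 14.24x on [0,1]; f_n(x) = min(14.24x, n). At n = 12:
Step 1: f(x) reaches 12 at x = 12/14.24 = 0.842697
Step 2: integral(f_12) = integral(14.24x, 0, 0.842697) + integral(12, 0.842697, 1)
       = 14.24*0.842697^2/2 + 12*(1 - 0.842697)
       = 5.05618 + 1.88764
       = 6.94382
Step 3: As n -> infinity, f_n increases to f, so by MCT integral(f_n) -> integral(f) = 14.24/2 = 7.12.
Convergence: integral(f_12) = 6.94382 -> 7.12 as n -> infinity


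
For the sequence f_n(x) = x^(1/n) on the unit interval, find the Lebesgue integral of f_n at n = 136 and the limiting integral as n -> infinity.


At n = 136: f_136(x) = x^(1/136).
Step 1: integral(x^(1/136), 0, 1) = [x^(1/136+1) / (1/136+1)] from 0 to 1
     = 1 / (1/136 + 1) = 1 / ((136+1)/136) = 136/(136+1)
     = 136/137 = 0.992701
Step 2: As n -> infinity, f_n(x) = x^(1/n) -> 1 for x in (0,1], and f_n is increasing in n.
By MCT, lim_n integral(f_n) = integral(lim_n f_n) = integral(1, 0, 1) = 1.
Step 3: Verify convergence: 136/137 = 0.992701 -> 1


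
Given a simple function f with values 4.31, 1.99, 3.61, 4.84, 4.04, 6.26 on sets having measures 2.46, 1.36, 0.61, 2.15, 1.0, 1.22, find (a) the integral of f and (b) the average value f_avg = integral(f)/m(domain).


Step 1: Integral = sum(value_i * measure_i)
= 4.31*2.46 + 1.99*1.36 + 3.61*0.61 + 4.84*2.15 + 4.04*1.0 + 6.26*1.22
= 10.6026 + 2.7064 + 2.2021 + 10.406 + 4.04 + 7.6372
= 37.5943
Step 2: Total measure of domain = 2.46 + 1.36 + 0.61 + 2.15 + 1.0 + 1.22 = 8.8
Step 3: Average value = 37.5943 / 8.8 = 4.27208


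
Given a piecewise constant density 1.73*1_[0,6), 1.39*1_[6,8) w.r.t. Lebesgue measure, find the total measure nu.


Integrate each piece of the Radon-Nikodym derivative:
Step 1: integral_0^6 1.73 dx = 1.73*(6-0) = 1.73*6 = 10.38
Step 2: integral_6^8 1.39 dx = 1.39*(8-6) = 1.39*2 = 2.78
Total: 10.38 + 2.78 = 13.16


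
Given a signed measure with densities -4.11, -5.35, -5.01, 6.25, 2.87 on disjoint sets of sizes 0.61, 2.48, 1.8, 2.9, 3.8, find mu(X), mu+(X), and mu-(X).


Step 1: Compute signed measure on each set:
  Set 1: -4.11 * 0.61 = -2.5071
  Set 2: -5.35 * 2.48 = -13.268
  Set 3: -5.01 * 1.8 = -9.018
  Set 4: 6.25 * 2.9 = 18.125
  Set 5: 2.87 * 3.8 = 10.906
Step 2: Total signed measure = (-2.5071) + (-13.268) + (-9.018) + (18.125) + (10.906)
     = 4.2379
Step 3: Positive part mu+(X) = sum of positive contributions = 29.031
Step 4: Negative part mu-(X) = |sum of negative contributions| = 24.7931
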